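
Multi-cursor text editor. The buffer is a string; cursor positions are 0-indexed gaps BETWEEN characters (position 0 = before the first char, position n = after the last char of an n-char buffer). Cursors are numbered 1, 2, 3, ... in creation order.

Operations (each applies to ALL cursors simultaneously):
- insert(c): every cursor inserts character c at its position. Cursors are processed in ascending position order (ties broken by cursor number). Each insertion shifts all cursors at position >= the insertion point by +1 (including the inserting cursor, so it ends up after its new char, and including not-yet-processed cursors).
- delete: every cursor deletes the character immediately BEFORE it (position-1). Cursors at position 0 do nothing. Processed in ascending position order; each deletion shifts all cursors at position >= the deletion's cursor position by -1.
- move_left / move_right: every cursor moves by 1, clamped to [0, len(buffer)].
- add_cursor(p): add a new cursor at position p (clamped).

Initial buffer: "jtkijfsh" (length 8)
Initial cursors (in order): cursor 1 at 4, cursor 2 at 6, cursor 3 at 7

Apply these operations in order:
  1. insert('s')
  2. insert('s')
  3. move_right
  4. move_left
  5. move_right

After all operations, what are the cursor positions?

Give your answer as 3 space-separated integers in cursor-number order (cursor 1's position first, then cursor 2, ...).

After op 1 (insert('s')): buffer="jtkisjfsssh" (len 11), cursors c1@5 c2@8 c3@10, authorship ....1..2.3.
After op 2 (insert('s')): buffer="jtkissjfsssssh" (len 14), cursors c1@6 c2@10 c3@13, authorship ....11..22.33.
After op 3 (move_right): buffer="jtkissjfsssssh" (len 14), cursors c1@7 c2@11 c3@14, authorship ....11..22.33.
After op 4 (move_left): buffer="jtkissjfsssssh" (len 14), cursors c1@6 c2@10 c3@13, authorship ....11..22.33.
After op 5 (move_right): buffer="jtkissjfsssssh" (len 14), cursors c1@7 c2@11 c3@14, authorship ....11..22.33.

Answer: 7 11 14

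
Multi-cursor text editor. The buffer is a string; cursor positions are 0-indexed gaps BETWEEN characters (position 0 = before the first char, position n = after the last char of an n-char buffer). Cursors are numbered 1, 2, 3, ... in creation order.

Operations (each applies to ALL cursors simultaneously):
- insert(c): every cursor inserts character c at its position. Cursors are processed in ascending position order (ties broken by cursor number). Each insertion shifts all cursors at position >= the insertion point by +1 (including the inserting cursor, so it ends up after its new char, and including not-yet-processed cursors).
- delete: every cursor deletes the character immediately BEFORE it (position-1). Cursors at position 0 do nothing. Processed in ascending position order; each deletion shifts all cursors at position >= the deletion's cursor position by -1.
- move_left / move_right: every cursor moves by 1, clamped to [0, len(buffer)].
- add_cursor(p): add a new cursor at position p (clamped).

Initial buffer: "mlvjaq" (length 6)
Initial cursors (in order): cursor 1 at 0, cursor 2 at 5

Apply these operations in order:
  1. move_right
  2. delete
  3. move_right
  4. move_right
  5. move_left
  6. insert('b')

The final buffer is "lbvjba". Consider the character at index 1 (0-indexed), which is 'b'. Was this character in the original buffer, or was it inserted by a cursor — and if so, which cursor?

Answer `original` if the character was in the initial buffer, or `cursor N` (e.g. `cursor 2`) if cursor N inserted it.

Answer: cursor 1

Derivation:
After op 1 (move_right): buffer="mlvjaq" (len 6), cursors c1@1 c2@6, authorship ......
After op 2 (delete): buffer="lvja" (len 4), cursors c1@0 c2@4, authorship ....
After op 3 (move_right): buffer="lvja" (len 4), cursors c1@1 c2@4, authorship ....
After op 4 (move_right): buffer="lvja" (len 4), cursors c1@2 c2@4, authorship ....
After op 5 (move_left): buffer="lvja" (len 4), cursors c1@1 c2@3, authorship ....
After op 6 (insert('b')): buffer="lbvjba" (len 6), cursors c1@2 c2@5, authorship .1..2.
Authorship (.=original, N=cursor N): . 1 . . 2 .
Index 1: author = 1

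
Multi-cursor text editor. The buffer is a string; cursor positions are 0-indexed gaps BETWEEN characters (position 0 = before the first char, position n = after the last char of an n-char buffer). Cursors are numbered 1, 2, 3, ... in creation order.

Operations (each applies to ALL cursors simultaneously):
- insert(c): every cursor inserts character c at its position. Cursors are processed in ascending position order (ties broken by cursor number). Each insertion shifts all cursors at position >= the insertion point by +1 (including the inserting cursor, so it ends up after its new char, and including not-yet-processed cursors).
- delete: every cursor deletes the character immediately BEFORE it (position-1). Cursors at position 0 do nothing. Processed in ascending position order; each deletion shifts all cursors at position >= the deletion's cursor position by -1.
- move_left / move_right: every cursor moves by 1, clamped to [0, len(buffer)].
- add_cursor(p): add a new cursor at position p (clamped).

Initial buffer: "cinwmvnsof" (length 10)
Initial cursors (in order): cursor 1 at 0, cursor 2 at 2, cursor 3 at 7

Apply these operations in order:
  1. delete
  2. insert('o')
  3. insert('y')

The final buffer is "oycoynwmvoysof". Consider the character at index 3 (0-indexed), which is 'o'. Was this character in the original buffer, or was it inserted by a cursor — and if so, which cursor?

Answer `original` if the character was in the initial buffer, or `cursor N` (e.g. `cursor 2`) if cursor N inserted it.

Answer: cursor 2

Derivation:
After op 1 (delete): buffer="cnwmvsof" (len 8), cursors c1@0 c2@1 c3@5, authorship ........
After op 2 (insert('o')): buffer="oconwmvosof" (len 11), cursors c1@1 c2@3 c3@8, authorship 1.2....3...
After op 3 (insert('y')): buffer="oycoynwmvoysof" (len 14), cursors c1@2 c2@5 c3@11, authorship 11.22....33...
Authorship (.=original, N=cursor N): 1 1 . 2 2 . . . . 3 3 . . .
Index 3: author = 2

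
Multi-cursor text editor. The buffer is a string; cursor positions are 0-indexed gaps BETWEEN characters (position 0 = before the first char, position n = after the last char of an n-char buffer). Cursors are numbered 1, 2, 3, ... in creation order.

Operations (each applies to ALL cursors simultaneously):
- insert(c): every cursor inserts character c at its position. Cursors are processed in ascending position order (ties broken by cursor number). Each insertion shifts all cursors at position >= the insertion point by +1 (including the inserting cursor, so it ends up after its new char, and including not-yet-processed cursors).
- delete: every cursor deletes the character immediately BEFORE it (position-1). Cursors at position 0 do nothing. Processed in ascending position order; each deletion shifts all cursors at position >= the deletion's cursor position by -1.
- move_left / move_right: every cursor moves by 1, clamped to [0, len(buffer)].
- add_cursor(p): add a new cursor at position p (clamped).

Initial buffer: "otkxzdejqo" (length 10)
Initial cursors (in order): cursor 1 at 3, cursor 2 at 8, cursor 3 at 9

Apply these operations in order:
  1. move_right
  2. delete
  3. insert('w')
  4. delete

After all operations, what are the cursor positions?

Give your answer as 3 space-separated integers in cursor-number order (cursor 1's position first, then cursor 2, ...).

After op 1 (move_right): buffer="otkxzdejqo" (len 10), cursors c1@4 c2@9 c3@10, authorship ..........
After op 2 (delete): buffer="otkzdej" (len 7), cursors c1@3 c2@7 c3@7, authorship .......
After op 3 (insert('w')): buffer="otkwzdejww" (len 10), cursors c1@4 c2@10 c3@10, authorship ...1....23
After op 4 (delete): buffer="otkzdej" (len 7), cursors c1@3 c2@7 c3@7, authorship .......

Answer: 3 7 7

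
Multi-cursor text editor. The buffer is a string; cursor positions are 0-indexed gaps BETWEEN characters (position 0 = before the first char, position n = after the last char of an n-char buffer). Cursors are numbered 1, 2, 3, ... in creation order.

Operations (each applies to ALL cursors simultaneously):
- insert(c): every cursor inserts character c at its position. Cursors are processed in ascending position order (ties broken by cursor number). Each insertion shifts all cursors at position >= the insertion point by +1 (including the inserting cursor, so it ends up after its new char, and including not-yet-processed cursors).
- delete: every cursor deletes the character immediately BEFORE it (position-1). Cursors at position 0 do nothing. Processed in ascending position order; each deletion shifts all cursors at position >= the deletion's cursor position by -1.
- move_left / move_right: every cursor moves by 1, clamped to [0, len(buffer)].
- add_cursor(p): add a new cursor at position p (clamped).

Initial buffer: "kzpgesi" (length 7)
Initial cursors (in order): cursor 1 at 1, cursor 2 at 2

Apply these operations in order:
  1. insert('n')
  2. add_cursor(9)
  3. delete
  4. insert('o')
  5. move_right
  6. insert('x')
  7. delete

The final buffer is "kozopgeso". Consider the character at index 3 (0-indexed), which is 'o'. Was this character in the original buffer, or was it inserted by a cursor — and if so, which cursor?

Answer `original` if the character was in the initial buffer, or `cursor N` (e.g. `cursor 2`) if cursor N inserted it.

Answer: cursor 2

Derivation:
After op 1 (insert('n')): buffer="knznpgesi" (len 9), cursors c1@2 c2@4, authorship .1.2.....
After op 2 (add_cursor(9)): buffer="knznpgesi" (len 9), cursors c1@2 c2@4 c3@9, authorship .1.2.....
After op 3 (delete): buffer="kzpges" (len 6), cursors c1@1 c2@2 c3@6, authorship ......
After op 4 (insert('o')): buffer="kozopgeso" (len 9), cursors c1@2 c2@4 c3@9, authorship .1.2....3
After op 5 (move_right): buffer="kozopgeso" (len 9), cursors c1@3 c2@5 c3@9, authorship .1.2....3
After op 6 (insert('x')): buffer="kozxopxgesox" (len 12), cursors c1@4 c2@7 c3@12, authorship .1.12.2...33
After op 7 (delete): buffer="kozopgeso" (len 9), cursors c1@3 c2@5 c3@9, authorship .1.2....3
Authorship (.=original, N=cursor N): . 1 . 2 . . . . 3
Index 3: author = 2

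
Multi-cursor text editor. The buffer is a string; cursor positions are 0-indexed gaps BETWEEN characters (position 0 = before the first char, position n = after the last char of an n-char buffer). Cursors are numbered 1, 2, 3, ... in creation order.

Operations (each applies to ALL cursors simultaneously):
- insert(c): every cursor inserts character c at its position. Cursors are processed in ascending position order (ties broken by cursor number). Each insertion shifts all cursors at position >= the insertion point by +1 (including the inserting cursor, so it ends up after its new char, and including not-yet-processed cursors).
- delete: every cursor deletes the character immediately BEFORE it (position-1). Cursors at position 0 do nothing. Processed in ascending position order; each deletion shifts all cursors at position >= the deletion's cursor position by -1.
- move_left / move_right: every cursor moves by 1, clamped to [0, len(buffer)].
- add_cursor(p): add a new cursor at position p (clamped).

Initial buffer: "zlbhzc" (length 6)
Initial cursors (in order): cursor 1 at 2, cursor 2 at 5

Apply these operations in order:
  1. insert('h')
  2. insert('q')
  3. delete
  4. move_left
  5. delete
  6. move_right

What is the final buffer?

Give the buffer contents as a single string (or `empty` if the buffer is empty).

Answer: zhbhhc

Derivation:
After op 1 (insert('h')): buffer="zlhbhzhc" (len 8), cursors c1@3 c2@7, authorship ..1...2.
After op 2 (insert('q')): buffer="zlhqbhzhqc" (len 10), cursors c1@4 c2@9, authorship ..11...22.
After op 3 (delete): buffer="zlhbhzhc" (len 8), cursors c1@3 c2@7, authorship ..1...2.
After op 4 (move_left): buffer="zlhbhzhc" (len 8), cursors c1@2 c2@6, authorship ..1...2.
After op 5 (delete): buffer="zhbhhc" (len 6), cursors c1@1 c2@4, authorship .1..2.
After op 6 (move_right): buffer="zhbhhc" (len 6), cursors c1@2 c2@5, authorship .1..2.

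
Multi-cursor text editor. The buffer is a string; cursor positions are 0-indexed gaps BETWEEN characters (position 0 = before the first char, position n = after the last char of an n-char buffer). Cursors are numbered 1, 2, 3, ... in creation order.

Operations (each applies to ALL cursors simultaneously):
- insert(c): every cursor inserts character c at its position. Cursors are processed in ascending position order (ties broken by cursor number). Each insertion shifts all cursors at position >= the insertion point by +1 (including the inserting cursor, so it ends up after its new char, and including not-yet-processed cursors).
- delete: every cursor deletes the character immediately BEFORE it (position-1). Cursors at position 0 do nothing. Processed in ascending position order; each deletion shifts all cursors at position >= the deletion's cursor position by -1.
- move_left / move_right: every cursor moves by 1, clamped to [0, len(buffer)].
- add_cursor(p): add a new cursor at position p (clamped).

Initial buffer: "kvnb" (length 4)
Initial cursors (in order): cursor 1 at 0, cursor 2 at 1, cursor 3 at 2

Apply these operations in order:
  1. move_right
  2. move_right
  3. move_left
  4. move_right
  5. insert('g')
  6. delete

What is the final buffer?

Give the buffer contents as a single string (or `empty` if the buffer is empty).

Answer: kvnb

Derivation:
After op 1 (move_right): buffer="kvnb" (len 4), cursors c1@1 c2@2 c3@3, authorship ....
After op 2 (move_right): buffer="kvnb" (len 4), cursors c1@2 c2@3 c3@4, authorship ....
After op 3 (move_left): buffer="kvnb" (len 4), cursors c1@1 c2@2 c3@3, authorship ....
After op 4 (move_right): buffer="kvnb" (len 4), cursors c1@2 c2@3 c3@4, authorship ....
After op 5 (insert('g')): buffer="kvgngbg" (len 7), cursors c1@3 c2@5 c3@7, authorship ..1.2.3
After op 6 (delete): buffer="kvnb" (len 4), cursors c1@2 c2@3 c3@4, authorship ....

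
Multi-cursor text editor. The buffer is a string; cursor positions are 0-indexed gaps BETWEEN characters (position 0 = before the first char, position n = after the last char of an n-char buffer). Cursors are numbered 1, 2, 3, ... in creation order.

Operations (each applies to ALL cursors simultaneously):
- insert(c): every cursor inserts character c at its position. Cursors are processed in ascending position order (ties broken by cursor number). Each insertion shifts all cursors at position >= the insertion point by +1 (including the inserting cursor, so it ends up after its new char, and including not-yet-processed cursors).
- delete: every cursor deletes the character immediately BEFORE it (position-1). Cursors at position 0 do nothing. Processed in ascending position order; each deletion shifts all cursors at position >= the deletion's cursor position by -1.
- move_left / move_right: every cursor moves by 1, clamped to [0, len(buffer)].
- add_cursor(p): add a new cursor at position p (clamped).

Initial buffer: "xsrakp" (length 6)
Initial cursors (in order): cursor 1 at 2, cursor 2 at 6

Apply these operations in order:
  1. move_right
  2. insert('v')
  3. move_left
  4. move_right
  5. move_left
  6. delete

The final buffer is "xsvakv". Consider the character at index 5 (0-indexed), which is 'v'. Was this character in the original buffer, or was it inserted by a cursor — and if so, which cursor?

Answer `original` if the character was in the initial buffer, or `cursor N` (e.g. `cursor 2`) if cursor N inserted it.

After op 1 (move_right): buffer="xsrakp" (len 6), cursors c1@3 c2@6, authorship ......
After op 2 (insert('v')): buffer="xsrvakpv" (len 8), cursors c1@4 c2@8, authorship ...1...2
After op 3 (move_left): buffer="xsrvakpv" (len 8), cursors c1@3 c2@7, authorship ...1...2
After op 4 (move_right): buffer="xsrvakpv" (len 8), cursors c1@4 c2@8, authorship ...1...2
After op 5 (move_left): buffer="xsrvakpv" (len 8), cursors c1@3 c2@7, authorship ...1...2
After op 6 (delete): buffer="xsvakv" (len 6), cursors c1@2 c2@5, authorship ..1..2
Authorship (.=original, N=cursor N): . . 1 . . 2
Index 5: author = 2

Answer: cursor 2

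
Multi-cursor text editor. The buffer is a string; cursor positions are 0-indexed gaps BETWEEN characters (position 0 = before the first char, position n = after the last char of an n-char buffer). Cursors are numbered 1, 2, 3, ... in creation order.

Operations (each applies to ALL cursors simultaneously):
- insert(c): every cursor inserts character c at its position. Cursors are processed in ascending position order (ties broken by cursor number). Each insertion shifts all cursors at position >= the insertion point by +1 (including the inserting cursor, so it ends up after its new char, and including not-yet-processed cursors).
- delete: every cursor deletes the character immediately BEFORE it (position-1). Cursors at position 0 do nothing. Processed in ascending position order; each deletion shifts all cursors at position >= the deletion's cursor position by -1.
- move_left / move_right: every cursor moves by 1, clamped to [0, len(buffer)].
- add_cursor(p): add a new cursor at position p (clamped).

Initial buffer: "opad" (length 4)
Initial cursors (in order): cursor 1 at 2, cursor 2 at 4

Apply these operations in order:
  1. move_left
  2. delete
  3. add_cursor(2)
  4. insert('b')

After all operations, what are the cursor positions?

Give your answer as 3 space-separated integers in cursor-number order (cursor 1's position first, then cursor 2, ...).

Answer: 1 3 5

Derivation:
After op 1 (move_left): buffer="opad" (len 4), cursors c1@1 c2@3, authorship ....
After op 2 (delete): buffer="pd" (len 2), cursors c1@0 c2@1, authorship ..
After op 3 (add_cursor(2)): buffer="pd" (len 2), cursors c1@0 c2@1 c3@2, authorship ..
After op 4 (insert('b')): buffer="bpbdb" (len 5), cursors c1@1 c2@3 c3@5, authorship 1.2.3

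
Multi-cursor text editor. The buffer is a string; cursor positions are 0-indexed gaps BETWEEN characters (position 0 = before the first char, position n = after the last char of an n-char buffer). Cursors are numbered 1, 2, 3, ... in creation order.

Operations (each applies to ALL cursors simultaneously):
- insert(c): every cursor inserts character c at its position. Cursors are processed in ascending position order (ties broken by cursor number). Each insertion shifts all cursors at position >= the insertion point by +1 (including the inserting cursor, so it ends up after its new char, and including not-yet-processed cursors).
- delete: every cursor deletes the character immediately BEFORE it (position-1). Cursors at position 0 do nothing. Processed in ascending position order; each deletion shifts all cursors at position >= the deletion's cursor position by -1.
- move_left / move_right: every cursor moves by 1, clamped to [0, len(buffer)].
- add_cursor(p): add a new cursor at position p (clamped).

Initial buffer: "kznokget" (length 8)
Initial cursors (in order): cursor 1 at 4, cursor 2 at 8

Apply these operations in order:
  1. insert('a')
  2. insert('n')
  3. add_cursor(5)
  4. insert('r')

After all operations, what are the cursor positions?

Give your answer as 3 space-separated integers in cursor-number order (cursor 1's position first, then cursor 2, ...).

Answer: 8 15 6

Derivation:
After op 1 (insert('a')): buffer="kznoakgeta" (len 10), cursors c1@5 c2@10, authorship ....1....2
After op 2 (insert('n')): buffer="kznoankgetan" (len 12), cursors c1@6 c2@12, authorship ....11....22
After op 3 (add_cursor(5)): buffer="kznoankgetan" (len 12), cursors c3@5 c1@6 c2@12, authorship ....11....22
After op 4 (insert('r')): buffer="kznoarnrkgetanr" (len 15), cursors c3@6 c1@8 c2@15, authorship ....1311....222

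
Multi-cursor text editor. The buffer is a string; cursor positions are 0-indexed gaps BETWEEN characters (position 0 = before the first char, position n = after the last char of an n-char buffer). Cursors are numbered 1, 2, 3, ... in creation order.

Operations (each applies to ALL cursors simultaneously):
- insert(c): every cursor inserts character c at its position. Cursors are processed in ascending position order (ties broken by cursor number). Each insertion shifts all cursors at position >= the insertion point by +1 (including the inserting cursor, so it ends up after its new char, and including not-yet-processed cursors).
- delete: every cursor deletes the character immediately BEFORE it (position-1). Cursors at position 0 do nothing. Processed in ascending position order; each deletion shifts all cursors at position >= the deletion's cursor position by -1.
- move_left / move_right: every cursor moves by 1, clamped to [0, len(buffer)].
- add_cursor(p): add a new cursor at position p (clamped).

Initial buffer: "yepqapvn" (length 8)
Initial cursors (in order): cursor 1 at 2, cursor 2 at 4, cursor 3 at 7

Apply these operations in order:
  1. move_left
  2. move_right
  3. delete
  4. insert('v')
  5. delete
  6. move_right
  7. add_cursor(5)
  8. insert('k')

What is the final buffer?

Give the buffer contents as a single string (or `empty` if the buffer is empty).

After op 1 (move_left): buffer="yepqapvn" (len 8), cursors c1@1 c2@3 c3@6, authorship ........
After op 2 (move_right): buffer="yepqapvn" (len 8), cursors c1@2 c2@4 c3@7, authorship ........
After op 3 (delete): buffer="ypapn" (len 5), cursors c1@1 c2@2 c3@4, authorship .....
After op 4 (insert('v')): buffer="yvpvapvn" (len 8), cursors c1@2 c2@4 c3@7, authorship .1.2..3.
After op 5 (delete): buffer="ypapn" (len 5), cursors c1@1 c2@2 c3@4, authorship .....
After op 6 (move_right): buffer="ypapn" (len 5), cursors c1@2 c2@3 c3@5, authorship .....
After op 7 (add_cursor(5)): buffer="ypapn" (len 5), cursors c1@2 c2@3 c3@5 c4@5, authorship .....
After op 8 (insert('k')): buffer="ypkakpnkk" (len 9), cursors c1@3 c2@5 c3@9 c4@9, authorship ..1.2..34

Answer: ypkakpnkk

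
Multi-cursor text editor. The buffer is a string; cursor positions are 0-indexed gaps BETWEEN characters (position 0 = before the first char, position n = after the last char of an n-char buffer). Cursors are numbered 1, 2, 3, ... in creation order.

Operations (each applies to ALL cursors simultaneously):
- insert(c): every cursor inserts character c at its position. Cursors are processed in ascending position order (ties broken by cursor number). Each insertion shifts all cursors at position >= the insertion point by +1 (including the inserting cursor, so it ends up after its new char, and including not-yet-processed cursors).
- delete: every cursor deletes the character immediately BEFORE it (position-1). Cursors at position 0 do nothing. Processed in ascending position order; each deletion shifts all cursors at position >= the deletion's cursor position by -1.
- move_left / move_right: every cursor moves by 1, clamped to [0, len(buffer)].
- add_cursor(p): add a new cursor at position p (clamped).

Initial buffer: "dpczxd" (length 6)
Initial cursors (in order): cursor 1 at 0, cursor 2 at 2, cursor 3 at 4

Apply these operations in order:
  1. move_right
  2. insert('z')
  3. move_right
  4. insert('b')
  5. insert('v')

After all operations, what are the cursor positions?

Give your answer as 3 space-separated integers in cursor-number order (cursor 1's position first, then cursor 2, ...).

Answer: 5 10 15

Derivation:
After op 1 (move_right): buffer="dpczxd" (len 6), cursors c1@1 c2@3 c3@5, authorship ......
After op 2 (insert('z')): buffer="dzpczzxzd" (len 9), cursors c1@2 c2@5 c3@8, authorship .1..2..3.
After op 3 (move_right): buffer="dzpczzxzd" (len 9), cursors c1@3 c2@6 c3@9, authorship .1..2..3.
After op 4 (insert('b')): buffer="dzpbczzbxzdb" (len 12), cursors c1@4 c2@8 c3@12, authorship .1.1.2.2.3.3
After op 5 (insert('v')): buffer="dzpbvczzbvxzdbv" (len 15), cursors c1@5 c2@10 c3@15, authorship .1.11.2.22.3.33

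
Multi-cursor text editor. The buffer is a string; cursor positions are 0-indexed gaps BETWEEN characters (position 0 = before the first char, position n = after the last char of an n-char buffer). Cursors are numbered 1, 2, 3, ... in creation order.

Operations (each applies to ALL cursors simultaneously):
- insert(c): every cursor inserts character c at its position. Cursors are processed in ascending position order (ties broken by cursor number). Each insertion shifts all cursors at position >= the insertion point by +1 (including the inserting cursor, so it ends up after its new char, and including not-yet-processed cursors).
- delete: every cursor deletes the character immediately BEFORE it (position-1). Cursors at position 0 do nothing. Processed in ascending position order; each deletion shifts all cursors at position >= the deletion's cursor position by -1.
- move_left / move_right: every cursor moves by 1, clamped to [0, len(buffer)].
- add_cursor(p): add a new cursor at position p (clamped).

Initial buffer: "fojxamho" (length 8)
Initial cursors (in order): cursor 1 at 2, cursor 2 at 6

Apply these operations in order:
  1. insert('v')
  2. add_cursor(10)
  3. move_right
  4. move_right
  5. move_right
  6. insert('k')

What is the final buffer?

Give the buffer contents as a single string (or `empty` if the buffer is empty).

Answer: fovjxakmvhokk

Derivation:
After op 1 (insert('v')): buffer="fovjxamvho" (len 10), cursors c1@3 c2@8, authorship ..1....2..
After op 2 (add_cursor(10)): buffer="fovjxamvho" (len 10), cursors c1@3 c2@8 c3@10, authorship ..1....2..
After op 3 (move_right): buffer="fovjxamvho" (len 10), cursors c1@4 c2@9 c3@10, authorship ..1....2..
After op 4 (move_right): buffer="fovjxamvho" (len 10), cursors c1@5 c2@10 c3@10, authorship ..1....2..
After op 5 (move_right): buffer="fovjxamvho" (len 10), cursors c1@6 c2@10 c3@10, authorship ..1....2..
After op 6 (insert('k')): buffer="fovjxakmvhokk" (len 13), cursors c1@7 c2@13 c3@13, authorship ..1...1.2..23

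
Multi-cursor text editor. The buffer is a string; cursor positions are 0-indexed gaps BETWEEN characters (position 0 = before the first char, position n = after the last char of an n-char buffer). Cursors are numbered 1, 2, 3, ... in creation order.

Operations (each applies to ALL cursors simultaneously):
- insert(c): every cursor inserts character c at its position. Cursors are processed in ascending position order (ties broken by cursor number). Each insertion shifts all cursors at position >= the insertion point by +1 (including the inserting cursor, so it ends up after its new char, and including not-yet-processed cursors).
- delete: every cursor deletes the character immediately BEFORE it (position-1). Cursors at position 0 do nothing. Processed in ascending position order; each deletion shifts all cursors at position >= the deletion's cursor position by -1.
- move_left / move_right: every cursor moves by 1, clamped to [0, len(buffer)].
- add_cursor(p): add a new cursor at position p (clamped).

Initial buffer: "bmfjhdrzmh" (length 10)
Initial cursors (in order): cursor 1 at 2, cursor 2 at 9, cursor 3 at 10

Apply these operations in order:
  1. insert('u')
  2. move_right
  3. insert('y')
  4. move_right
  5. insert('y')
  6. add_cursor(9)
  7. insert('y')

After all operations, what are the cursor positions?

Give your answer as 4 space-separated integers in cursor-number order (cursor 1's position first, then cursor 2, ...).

Answer: 8 20 23 11

Derivation:
After op 1 (insert('u')): buffer="bmufjhdrzmuhu" (len 13), cursors c1@3 c2@11 c3@13, authorship ..1.......2.3
After op 2 (move_right): buffer="bmufjhdrzmuhu" (len 13), cursors c1@4 c2@12 c3@13, authorship ..1.......2.3
After op 3 (insert('y')): buffer="bmufyjhdrzmuhyuy" (len 16), cursors c1@5 c2@14 c3@16, authorship ..1.1......2.233
After op 4 (move_right): buffer="bmufyjhdrzmuhyuy" (len 16), cursors c1@6 c2@15 c3@16, authorship ..1.1......2.233
After op 5 (insert('y')): buffer="bmufyjyhdrzmuhyuyyy" (len 19), cursors c1@7 c2@17 c3@19, authorship ..1.1.1.....2.23233
After op 6 (add_cursor(9)): buffer="bmufyjyhdrzmuhyuyyy" (len 19), cursors c1@7 c4@9 c2@17 c3@19, authorship ..1.1.1.....2.23233
After op 7 (insert('y')): buffer="bmufyjyyhdyrzmuhyuyyyyy" (len 23), cursors c1@8 c4@11 c2@20 c3@23, authorship ..1.1.11..4...2.2322333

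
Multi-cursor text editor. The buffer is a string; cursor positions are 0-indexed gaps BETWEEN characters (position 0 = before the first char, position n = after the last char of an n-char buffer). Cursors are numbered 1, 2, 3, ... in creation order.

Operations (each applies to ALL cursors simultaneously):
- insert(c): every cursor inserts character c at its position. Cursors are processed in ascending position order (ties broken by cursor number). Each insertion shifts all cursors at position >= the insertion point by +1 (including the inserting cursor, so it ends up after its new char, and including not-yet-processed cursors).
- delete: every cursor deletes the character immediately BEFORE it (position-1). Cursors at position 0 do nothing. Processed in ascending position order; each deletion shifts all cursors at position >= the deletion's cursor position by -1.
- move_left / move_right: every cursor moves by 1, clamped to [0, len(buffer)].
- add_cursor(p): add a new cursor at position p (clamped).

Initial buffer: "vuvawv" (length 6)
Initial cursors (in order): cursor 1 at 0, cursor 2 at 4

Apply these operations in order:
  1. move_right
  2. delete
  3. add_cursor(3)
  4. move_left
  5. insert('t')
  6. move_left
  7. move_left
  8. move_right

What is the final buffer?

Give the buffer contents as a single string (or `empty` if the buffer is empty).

After op 1 (move_right): buffer="vuvawv" (len 6), cursors c1@1 c2@5, authorship ......
After op 2 (delete): buffer="uvav" (len 4), cursors c1@0 c2@3, authorship ....
After op 3 (add_cursor(3)): buffer="uvav" (len 4), cursors c1@0 c2@3 c3@3, authorship ....
After op 4 (move_left): buffer="uvav" (len 4), cursors c1@0 c2@2 c3@2, authorship ....
After op 5 (insert('t')): buffer="tuvttav" (len 7), cursors c1@1 c2@5 c3@5, authorship 1..23..
After op 6 (move_left): buffer="tuvttav" (len 7), cursors c1@0 c2@4 c3@4, authorship 1..23..
After op 7 (move_left): buffer="tuvttav" (len 7), cursors c1@0 c2@3 c3@3, authorship 1..23..
After op 8 (move_right): buffer="tuvttav" (len 7), cursors c1@1 c2@4 c3@4, authorship 1..23..

Answer: tuvttav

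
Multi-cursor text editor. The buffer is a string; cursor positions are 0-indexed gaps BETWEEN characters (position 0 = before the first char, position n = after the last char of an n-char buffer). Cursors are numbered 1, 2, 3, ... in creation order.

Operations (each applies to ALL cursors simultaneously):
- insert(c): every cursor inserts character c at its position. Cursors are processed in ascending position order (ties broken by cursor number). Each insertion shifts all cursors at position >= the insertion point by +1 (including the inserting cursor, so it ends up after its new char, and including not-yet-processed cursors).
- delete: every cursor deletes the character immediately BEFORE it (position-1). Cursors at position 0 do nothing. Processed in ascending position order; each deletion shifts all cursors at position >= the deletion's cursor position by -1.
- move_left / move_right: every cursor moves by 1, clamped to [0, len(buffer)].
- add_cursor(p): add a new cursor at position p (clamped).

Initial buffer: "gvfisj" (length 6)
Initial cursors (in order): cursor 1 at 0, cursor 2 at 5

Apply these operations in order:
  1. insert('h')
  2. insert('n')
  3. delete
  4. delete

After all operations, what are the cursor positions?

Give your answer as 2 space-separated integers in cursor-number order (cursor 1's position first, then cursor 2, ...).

After op 1 (insert('h')): buffer="hgvfishj" (len 8), cursors c1@1 c2@7, authorship 1.....2.
After op 2 (insert('n')): buffer="hngvfishnj" (len 10), cursors c1@2 c2@9, authorship 11.....22.
After op 3 (delete): buffer="hgvfishj" (len 8), cursors c1@1 c2@7, authorship 1.....2.
After op 4 (delete): buffer="gvfisj" (len 6), cursors c1@0 c2@5, authorship ......

Answer: 0 5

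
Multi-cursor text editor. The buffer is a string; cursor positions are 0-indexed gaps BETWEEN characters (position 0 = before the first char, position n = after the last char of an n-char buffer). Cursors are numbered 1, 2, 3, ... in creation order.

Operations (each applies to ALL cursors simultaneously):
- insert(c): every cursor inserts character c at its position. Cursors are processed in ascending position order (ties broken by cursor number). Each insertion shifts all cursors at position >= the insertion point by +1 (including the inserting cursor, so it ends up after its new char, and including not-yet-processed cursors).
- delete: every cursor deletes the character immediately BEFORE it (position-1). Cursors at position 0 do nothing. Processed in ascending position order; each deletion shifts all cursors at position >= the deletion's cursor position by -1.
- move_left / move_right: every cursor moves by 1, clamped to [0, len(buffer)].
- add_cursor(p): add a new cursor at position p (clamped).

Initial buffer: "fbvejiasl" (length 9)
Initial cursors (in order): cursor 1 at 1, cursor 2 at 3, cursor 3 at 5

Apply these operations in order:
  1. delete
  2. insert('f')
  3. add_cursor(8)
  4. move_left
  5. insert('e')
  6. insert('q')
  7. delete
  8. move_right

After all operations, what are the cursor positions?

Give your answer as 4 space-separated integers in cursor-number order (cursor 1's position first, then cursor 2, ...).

Answer: 2 5 8 12

Derivation:
After op 1 (delete): buffer="beiasl" (len 6), cursors c1@0 c2@1 c3@2, authorship ......
After op 2 (insert('f')): buffer="fbfefiasl" (len 9), cursors c1@1 c2@3 c3@5, authorship 1.2.3....
After op 3 (add_cursor(8)): buffer="fbfefiasl" (len 9), cursors c1@1 c2@3 c3@5 c4@8, authorship 1.2.3....
After op 4 (move_left): buffer="fbfefiasl" (len 9), cursors c1@0 c2@2 c3@4 c4@7, authorship 1.2.3....
After op 5 (insert('e')): buffer="efbefeefiaesl" (len 13), cursors c1@1 c2@4 c3@7 c4@11, authorship 11.22.33..4..
After op 6 (insert('q')): buffer="eqfbeqfeeqfiaeqsl" (len 17), cursors c1@2 c2@6 c3@10 c4@15, authorship 111.222.333..44..
After op 7 (delete): buffer="efbefeefiaesl" (len 13), cursors c1@1 c2@4 c3@7 c4@11, authorship 11.22.33..4..
After op 8 (move_right): buffer="efbefeefiaesl" (len 13), cursors c1@2 c2@5 c3@8 c4@12, authorship 11.22.33..4..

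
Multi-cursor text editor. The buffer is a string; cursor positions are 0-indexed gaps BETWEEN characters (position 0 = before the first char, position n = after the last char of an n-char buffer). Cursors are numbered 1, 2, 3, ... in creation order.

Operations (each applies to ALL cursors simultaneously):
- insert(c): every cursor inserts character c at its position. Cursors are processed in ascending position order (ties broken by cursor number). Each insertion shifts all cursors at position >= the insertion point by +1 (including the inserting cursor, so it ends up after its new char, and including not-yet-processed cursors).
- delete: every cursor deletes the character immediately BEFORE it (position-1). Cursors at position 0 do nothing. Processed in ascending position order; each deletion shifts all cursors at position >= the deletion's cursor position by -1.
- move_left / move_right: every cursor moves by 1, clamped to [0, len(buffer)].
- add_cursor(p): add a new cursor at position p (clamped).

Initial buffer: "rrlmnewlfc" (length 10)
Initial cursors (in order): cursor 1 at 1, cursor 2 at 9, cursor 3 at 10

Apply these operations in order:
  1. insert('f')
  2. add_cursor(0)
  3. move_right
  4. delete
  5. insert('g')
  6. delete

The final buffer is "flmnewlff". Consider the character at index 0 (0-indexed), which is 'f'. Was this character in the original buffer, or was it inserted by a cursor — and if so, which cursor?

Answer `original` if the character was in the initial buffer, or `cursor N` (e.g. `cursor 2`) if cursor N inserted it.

Answer: cursor 1

Derivation:
After op 1 (insert('f')): buffer="rfrlmnewlffcf" (len 13), cursors c1@2 c2@11 c3@13, authorship .1........2.3
After op 2 (add_cursor(0)): buffer="rfrlmnewlffcf" (len 13), cursors c4@0 c1@2 c2@11 c3@13, authorship .1........2.3
After op 3 (move_right): buffer="rfrlmnewlffcf" (len 13), cursors c4@1 c1@3 c2@12 c3@13, authorship .1........2.3
After op 4 (delete): buffer="flmnewlff" (len 9), cursors c4@0 c1@1 c2@9 c3@9, authorship 1.......2
After op 5 (insert('g')): buffer="gfglmnewlffgg" (len 13), cursors c4@1 c1@3 c2@13 c3@13, authorship 411.......223
After op 6 (delete): buffer="flmnewlff" (len 9), cursors c4@0 c1@1 c2@9 c3@9, authorship 1.......2
Authorship (.=original, N=cursor N): 1 . . . . . . . 2
Index 0: author = 1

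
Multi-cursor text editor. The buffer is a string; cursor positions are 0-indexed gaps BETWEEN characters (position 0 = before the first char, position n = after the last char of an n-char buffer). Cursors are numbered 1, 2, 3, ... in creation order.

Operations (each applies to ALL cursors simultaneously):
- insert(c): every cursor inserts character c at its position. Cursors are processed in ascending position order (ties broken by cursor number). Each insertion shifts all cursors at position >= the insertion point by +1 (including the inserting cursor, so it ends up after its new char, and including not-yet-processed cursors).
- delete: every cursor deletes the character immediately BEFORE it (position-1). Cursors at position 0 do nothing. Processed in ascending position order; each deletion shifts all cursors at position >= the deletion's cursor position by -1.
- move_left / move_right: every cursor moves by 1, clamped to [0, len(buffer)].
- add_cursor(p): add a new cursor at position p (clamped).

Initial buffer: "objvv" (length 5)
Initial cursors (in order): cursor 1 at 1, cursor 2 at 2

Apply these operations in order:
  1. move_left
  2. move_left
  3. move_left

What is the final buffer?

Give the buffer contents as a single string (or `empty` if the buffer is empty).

Answer: objvv

Derivation:
After op 1 (move_left): buffer="objvv" (len 5), cursors c1@0 c2@1, authorship .....
After op 2 (move_left): buffer="objvv" (len 5), cursors c1@0 c2@0, authorship .....
After op 3 (move_left): buffer="objvv" (len 5), cursors c1@0 c2@0, authorship .....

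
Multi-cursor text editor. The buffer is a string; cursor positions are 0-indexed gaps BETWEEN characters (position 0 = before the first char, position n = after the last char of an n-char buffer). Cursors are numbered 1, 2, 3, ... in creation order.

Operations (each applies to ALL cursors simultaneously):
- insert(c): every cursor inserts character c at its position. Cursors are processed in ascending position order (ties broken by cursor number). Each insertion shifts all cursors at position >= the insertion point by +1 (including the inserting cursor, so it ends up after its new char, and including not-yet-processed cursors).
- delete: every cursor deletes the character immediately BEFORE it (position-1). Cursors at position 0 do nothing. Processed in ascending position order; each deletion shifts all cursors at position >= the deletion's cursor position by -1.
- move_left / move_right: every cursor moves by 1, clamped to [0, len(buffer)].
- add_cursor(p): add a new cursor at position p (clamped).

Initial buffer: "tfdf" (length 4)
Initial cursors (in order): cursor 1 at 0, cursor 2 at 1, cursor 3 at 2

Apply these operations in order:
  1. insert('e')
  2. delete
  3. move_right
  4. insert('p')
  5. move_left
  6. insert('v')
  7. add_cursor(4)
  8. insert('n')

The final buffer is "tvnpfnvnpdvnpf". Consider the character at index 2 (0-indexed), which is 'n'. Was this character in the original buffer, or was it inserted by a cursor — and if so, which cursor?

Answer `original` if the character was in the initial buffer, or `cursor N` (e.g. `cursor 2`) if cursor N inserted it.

After op 1 (insert('e')): buffer="etefedf" (len 7), cursors c1@1 c2@3 c3@5, authorship 1.2.3..
After op 2 (delete): buffer="tfdf" (len 4), cursors c1@0 c2@1 c3@2, authorship ....
After op 3 (move_right): buffer="tfdf" (len 4), cursors c1@1 c2@2 c3@3, authorship ....
After op 4 (insert('p')): buffer="tpfpdpf" (len 7), cursors c1@2 c2@4 c3@6, authorship .1.2.3.
After op 5 (move_left): buffer="tpfpdpf" (len 7), cursors c1@1 c2@3 c3@5, authorship .1.2.3.
After op 6 (insert('v')): buffer="tvpfvpdvpf" (len 10), cursors c1@2 c2@5 c3@8, authorship .11.22.33.
After op 7 (add_cursor(4)): buffer="tvpfvpdvpf" (len 10), cursors c1@2 c4@4 c2@5 c3@8, authorship .11.22.33.
After op 8 (insert('n')): buffer="tvnpfnvnpdvnpf" (len 14), cursors c1@3 c4@6 c2@8 c3@12, authorship .111.4222.333.
Authorship (.=original, N=cursor N): . 1 1 1 . 4 2 2 2 . 3 3 3 .
Index 2: author = 1

Answer: cursor 1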